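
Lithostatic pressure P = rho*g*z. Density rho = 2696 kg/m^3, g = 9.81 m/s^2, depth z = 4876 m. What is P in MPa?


P = rho * g * z / 1e6
= 2696 * 9.81 * 4876 / 1e6
= 128959277.76 / 1e6
= 128.9593 MPa

128.9593


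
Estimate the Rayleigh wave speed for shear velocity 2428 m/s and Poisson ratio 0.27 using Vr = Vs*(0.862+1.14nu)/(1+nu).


Numerator factor = 0.862 + 1.14*0.27 = 1.1698
Denominator = 1 + 0.27 = 1.27
Vr = 2428 * 1.1698 / 1.27 = 2236.44 m/s

2236.44


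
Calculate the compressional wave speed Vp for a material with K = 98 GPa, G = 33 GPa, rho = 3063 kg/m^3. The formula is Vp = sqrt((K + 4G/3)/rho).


First compute the effective modulus:
K + 4G/3 = 98e9 + 4*33e9/3 = 142000000000.0 Pa
Then divide by density:
142000000000.0 / 3063 = 46359777.9954 Pa/(kg/m^3)
Take the square root:
Vp = sqrt(46359777.9954) = 6808.8 m/s

6808.8


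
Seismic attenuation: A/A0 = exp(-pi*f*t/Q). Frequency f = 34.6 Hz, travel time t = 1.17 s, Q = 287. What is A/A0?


pi*f*t/Q = pi*34.6*1.17/287 = 0.443129
A/A0 = exp(-0.443129) = 0.642025

0.642025


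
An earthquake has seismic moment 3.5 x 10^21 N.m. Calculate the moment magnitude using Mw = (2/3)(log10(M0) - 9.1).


log10(M0) = log10(3.5 x 10^21) = 21.5441
Mw = 2/3 * (21.5441 - 9.1)
= 2/3 * 12.4441
= 8.3

8.3


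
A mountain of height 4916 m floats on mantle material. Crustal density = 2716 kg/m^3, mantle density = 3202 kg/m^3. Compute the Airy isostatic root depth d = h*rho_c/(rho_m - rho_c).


rho_m - rho_c = 3202 - 2716 = 486
d = 4916 * 2716 / 486
= 13351856 / 486
= 27472.95 m

27472.95


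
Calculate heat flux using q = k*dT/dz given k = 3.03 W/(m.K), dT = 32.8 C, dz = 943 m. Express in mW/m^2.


q = k * dT / dz * 1000
= 3.03 * 32.8 / 943 * 1000
= 0.105391 * 1000
= 105.3913 mW/m^2

105.3913


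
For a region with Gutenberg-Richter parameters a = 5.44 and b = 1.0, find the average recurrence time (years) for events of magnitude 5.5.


log10(N) = 5.44 - 1.0*5.5 = -0.06
N = 10^-0.06 = 0.870964
T = 1/N = 1/0.870964 = 1.1482 years

1.1482


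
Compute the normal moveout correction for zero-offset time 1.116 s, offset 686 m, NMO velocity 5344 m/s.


x/Vnmo = 686/5344 = 0.128368
(x/Vnmo)^2 = 0.016478
t0^2 = 1.245456
sqrt(1.245456 + 0.016478) = 1.123359
dt = 1.123359 - 1.116 = 0.007359

0.007359


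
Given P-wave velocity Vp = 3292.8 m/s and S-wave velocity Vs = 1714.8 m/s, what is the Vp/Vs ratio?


Vp/Vs = 3292.8 / 1714.8
= 1.9202

1.9202


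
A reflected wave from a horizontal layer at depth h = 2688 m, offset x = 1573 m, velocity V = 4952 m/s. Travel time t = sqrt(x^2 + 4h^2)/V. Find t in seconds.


x^2 + 4h^2 = 1573^2 + 4*2688^2 = 2474329 + 28901376 = 31375705
sqrt(31375705) = 5601.4021
t = 5601.4021 / 4952 = 1.1311 s

1.1311


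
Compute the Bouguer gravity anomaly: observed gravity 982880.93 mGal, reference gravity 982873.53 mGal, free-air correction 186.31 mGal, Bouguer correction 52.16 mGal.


BA = g_obs - g_ref + FAC - BC
= 982880.93 - 982873.53 + 186.31 - 52.16
= 141.55 mGal

141.55


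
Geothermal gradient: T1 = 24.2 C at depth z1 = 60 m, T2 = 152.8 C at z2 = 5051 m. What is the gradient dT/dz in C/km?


dT = 152.8 - 24.2 = 128.6 C
dz = 5051 - 60 = 4991 m
gradient = dT/dz * 1000 = 128.6/4991 * 1000 = 25.7664 C/km

25.7664


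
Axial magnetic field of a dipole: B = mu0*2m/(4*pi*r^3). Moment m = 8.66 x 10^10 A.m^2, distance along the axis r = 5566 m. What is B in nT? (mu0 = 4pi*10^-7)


m = 8.66 x 10^10 = 86600000000 A.m^2
2m = 173200000000 A.m^2
r^3 = 5566^3 = 172436661496
B = (4pi*10^-7) * 173200000000 / (4*pi * 172436661496) * 1e9
= 217649.539041 / 2166902995861.53 * 1e9
= 100.4427 nT

100.4427


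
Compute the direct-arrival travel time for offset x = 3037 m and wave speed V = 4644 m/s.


t = x / V
= 3037 / 4644
= 0.654 s

0.654


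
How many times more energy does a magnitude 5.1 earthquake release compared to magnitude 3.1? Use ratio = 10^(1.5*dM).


M2 - M1 = 5.1 - 3.1 = 2.0
1.5 * 2.0 = 3.0
ratio = 10^3.0 = 1000.0

1000.0


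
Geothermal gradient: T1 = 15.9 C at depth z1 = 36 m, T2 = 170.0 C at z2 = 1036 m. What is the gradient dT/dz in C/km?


dT = 170.0 - 15.9 = 154.1 C
dz = 1036 - 36 = 1000 m
gradient = dT/dz * 1000 = 154.1/1000 * 1000 = 154.1 C/km

154.1


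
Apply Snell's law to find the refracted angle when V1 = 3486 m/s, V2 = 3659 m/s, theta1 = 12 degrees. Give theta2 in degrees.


sin(theta1) = sin(12 deg) = 0.207912
sin(theta2) = V2/V1 * sin(theta1) = 3659/3486 * 0.207912 = 0.21823
theta2 = arcsin(0.21823) = 12.6051 degrees

12.6051


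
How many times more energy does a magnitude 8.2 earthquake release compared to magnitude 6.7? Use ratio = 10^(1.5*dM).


M2 - M1 = 8.2 - 6.7 = 1.5
1.5 * 1.5 = 2.25
ratio = 10^2.25 = 177.83

177.83


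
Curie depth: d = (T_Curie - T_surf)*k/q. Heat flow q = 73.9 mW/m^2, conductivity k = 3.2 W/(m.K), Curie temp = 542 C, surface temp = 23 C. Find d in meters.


T_Curie - T_surf = 542 - 23 = 519 C
Convert q to W/m^2: 73.9 mW/m^2 = 0.0739 W/m^2
d = 519 * 3.2 / 0.0739 = 22473.61 m

22473.61


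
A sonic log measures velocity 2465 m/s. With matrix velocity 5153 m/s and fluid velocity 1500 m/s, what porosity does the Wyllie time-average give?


1/V - 1/Vm = 1/2465 - 1/5153 = 0.00021162
1/Vf - 1/Vm = 1/1500 - 1/5153 = 0.0004726
phi = 0.00021162 / 0.0004726 = 0.4478

0.4478


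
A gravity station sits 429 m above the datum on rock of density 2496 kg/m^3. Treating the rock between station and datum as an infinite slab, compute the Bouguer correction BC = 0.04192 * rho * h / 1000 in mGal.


BC = 0.04192 * rho * h / 1000
= 0.04192 * 2496 * 429 / 1000
= 44.8873 mGal

44.8873


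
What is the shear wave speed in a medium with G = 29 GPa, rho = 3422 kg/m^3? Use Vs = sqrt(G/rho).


Convert G to Pa: G = 29e9 Pa
Compute G/rho = 29e9 / 3422 = 8474576.2712
Vs = sqrt(8474576.2712) = 2911.11 m/s

2911.11


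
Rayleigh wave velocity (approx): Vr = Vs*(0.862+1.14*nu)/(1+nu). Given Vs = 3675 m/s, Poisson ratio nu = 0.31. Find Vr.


Numerator factor = 0.862 + 1.14*0.31 = 1.2154
Denominator = 1 + 0.31 = 1.31
Vr = 3675 * 1.2154 / 1.31 = 3409.61 m/s

3409.61


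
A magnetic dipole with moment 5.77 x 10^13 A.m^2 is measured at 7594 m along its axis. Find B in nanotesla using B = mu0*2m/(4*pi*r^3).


m = 5.77 x 10^13 = 57700000000000 A.m^2
2m = 115400000000000 A.m^2
r^3 = 7594^3 = 437937140584
B = (4pi*10^-7) * 115400000000000 / (4*pi * 437937140584) * 1e9
= 145015916.889705 / 5503280414371.26 * 1e9
= 26350.8137 nT

26350.8137


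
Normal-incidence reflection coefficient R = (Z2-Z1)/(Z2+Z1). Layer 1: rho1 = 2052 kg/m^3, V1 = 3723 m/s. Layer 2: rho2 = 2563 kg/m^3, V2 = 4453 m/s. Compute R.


Z1 = 2052 * 3723 = 7639596
Z2 = 2563 * 4453 = 11413039
R = (11413039 - 7639596) / (11413039 + 7639596) = 3773443 / 19052635 = 0.1981

0.1981


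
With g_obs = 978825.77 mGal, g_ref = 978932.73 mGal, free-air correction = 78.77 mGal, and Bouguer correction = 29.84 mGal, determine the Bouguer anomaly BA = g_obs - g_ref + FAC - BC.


BA = g_obs - g_ref + FAC - BC
= 978825.77 - 978932.73 + 78.77 - 29.84
= -58.03 mGal

-58.03


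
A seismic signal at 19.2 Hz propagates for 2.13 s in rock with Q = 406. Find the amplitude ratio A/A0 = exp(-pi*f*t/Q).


pi*f*t/Q = pi*19.2*2.13/406 = 0.31645
A/A0 = exp(-0.31645) = 0.728732

0.728732


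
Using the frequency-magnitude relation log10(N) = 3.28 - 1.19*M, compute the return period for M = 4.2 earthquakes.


log10(N) = 3.28 - 1.19*4.2 = -1.718
N = 10^-1.718 = 0.019143
T = 1/N = 1/0.019143 = 52.2396 years

52.2396


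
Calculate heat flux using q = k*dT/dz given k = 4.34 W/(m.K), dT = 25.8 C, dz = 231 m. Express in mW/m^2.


q = k * dT / dz * 1000
= 4.34 * 25.8 / 231 * 1000
= 0.484727 * 1000
= 484.7273 mW/m^2

484.7273


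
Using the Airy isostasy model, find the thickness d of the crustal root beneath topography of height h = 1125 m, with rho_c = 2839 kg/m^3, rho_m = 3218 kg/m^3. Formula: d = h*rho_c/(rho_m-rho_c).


rho_m - rho_c = 3218 - 2839 = 379
d = 1125 * 2839 / 379
= 3193875 / 379
= 8427.11 m

8427.11


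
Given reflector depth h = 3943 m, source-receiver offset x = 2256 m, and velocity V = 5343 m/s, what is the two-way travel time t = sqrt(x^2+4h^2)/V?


x^2 + 4h^2 = 2256^2 + 4*3943^2 = 5089536 + 62188996 = 67278532
sqrt(67278532) = 8202.3492
t = 8202.3492 / 5343 = 1.5352 s

1.5352


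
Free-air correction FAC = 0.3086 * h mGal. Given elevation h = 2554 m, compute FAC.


FAC = 0.3086 * h
= 0.3086 * 2554
= 788.1644 mGal

788.1644


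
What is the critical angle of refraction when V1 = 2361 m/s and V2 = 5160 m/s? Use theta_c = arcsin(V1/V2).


V1/V2 = 2361/5160 = 0.457558
theta_c = arcsin(0.457558) = 27.2297 degrees

27.2297


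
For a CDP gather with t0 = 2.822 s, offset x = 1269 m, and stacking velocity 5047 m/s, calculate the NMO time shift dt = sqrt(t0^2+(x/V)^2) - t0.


x/Vnmo = 1269/5047 = 0.251436
(x/Vnmo)^2 = 0.06322
t0^2 = 7.963684
sqrt(7.963684 + 0.06322) = 2.833179
dt = 2.833179 - 2.822 = 0.011179

0.011179


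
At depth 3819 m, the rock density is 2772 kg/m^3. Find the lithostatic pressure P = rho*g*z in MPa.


P = rho * g * z / 1e6
= 2772 * 9.81 * 3819 / 1e6
= 103851289.08 / 1e6
= 103.8513 MPa

103.8513


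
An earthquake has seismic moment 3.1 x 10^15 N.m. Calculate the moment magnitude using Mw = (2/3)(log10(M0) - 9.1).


log10(M0) = log10(3.1 x 10^15) = 15.4914
Mw = 2/3 * (15.4914 - 9.1)
= 2/3 * 6.3914
= 4.26

4.26


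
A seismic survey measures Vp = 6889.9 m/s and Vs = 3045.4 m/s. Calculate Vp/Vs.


Vp/Vs = 6889.9 / 3045.4
= 2.2624

2.2624


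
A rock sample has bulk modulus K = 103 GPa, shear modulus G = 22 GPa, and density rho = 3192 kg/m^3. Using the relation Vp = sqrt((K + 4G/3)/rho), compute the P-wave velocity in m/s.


First compute the effective modulus:
K + 4G/3 = 103e9 + 4*22e9/3 = 132333333333.33 Pa
Then divide by density:
132333333333.33 / 3192 = 41457811.1947 Pa/(kg/m^3)
Take the square root:
Vp = sqrt(41457811.1947) = 6438.77 m/s

6438.77


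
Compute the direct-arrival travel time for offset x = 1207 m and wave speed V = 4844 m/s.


t = x / V
= 1207 / 4844
= 0.2492 s

0.2492


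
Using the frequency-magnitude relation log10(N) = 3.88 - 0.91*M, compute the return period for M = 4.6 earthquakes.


log10(N) = 3.88 - 0.91*4.6 = -0.306
N = 10^-0.306 = 0.494311
T = 1/N = 1/0.494311 = 2.023 years

2.023


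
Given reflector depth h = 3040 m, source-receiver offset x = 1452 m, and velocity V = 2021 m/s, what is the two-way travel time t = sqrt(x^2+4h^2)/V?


x^2 + 4h^2 = 1452^2 + 4*3040^2 = 2108304 + 36966400 = 39074704
sqrt(39074704) = 6250.9762
t = 6250.9762 / 2021 = 3.093 s

3.093


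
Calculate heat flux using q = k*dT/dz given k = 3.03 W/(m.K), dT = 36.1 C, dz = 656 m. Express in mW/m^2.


q = k * dT / dz * 1000
= 3.03 * 36.1 / 656 * 1000
= 0.166742 * 1000
= 166.7424 mW/m^2

166.7424


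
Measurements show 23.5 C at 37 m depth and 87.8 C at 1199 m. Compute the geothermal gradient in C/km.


dT = 87.8 - 23.5 = 64.3 C
dz = 1199 - 37 = 1162 m
gradient = dT/dz * 1000 = 64.3/1162 * 1000 = 55.3356 C/km

55.3356


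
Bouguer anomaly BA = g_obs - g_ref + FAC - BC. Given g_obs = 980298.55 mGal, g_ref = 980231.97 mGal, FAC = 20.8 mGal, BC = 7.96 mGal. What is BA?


BA = g_obs - g_ref + FAC - BC
= 980298.55 - 980231.97 + 20.8 - 7.96
= 79.42 mGal

79.42


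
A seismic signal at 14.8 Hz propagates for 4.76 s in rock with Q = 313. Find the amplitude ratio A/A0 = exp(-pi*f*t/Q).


pi*f*t/Q = pi*14.8*4.76/313 = 0.707089
A/A0 = exp(-0.707089) = 0.493077

0.493077


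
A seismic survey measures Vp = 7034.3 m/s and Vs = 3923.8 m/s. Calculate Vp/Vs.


Vp/Vs = 7034.3 / 3923.8
= 1.7927

1.7927


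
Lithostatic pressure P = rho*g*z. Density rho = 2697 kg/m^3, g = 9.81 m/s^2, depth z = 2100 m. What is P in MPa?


P = rho * g * z / 1e6
= 2697 * 9.81 * 2100 / 1e6
= 55560897.0 / 1e6
= 55.5609 MPa

55.5609


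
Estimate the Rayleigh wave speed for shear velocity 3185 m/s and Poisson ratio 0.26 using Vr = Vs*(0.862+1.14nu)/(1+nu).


Numerator factor = 0.862 + 1.14*0.26 = 1.1584
Denominator = 1 + 0.26 = 1.26
Vr = 3185 * 1.1584 / 1.26 = 2928.18 m/s

2928.18


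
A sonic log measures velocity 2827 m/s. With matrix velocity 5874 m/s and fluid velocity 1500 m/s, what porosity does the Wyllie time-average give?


1/V - 1/Vm = 1/2827 - 1/5874 = 0.00018349
1/Vf - 1/Vm = 1/1500 - 1/5874 = 0.00049642
phi = 0.00018349 / 0.00049642 = 0.3696

0.3696


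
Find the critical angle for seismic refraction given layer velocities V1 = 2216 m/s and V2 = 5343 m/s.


V1/V2 = 2216/5343 = 0.414748
theta_c = arcsin(0.414748) = 24.5035 degrees

24.5035


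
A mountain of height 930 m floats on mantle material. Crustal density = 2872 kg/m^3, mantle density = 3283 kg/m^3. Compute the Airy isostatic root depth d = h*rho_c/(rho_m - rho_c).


rho_m - rho_c = 3283 - 2872 = 411
d = 930 * 2872 / 411
= 2670960 / 411
= 6498.69 m

6498.69


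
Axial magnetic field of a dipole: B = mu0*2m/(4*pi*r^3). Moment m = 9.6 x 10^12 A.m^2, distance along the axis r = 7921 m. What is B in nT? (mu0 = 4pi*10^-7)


m = 9.6 x 10^12 = 9600000000000 A.m^2
2m = 19200000000000 A.m^2
r^3 = 7921^3 = 496981290961
B = (4pi*10^-7) * 19200000000000 / (4*pi * 496981290961) * 1e9
= 24127431.57957 / 6245251090618.6 * 1e9
= 3863.3245 nT

3863.3245


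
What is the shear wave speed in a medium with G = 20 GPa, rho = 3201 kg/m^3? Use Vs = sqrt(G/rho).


Convert G to Pa: G = 20e9 Pa
Compute G/rho = 20e9 / 3201 = 6248047.4852
Vs = sqrt(6248047.4852) = 2499.61 m/s

2499.61


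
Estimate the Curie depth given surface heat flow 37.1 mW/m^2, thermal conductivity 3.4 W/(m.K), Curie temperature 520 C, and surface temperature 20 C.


T_Curie - T_surf = 520 - 20 = 500 C
Convert q to W/m^2: 37.1 mW/m^2 = 0.0371 W/m^2
d = 500 * 3.4 / 0.0371 = 45822.1 m

45822.1


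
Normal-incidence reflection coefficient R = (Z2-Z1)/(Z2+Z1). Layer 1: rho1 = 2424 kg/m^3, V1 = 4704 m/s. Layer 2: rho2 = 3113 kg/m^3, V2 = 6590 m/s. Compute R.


Z1 = 2424 * 4704 = 11402496
Z2 = 3113 * 6590 = 20514670
R = (20514670 - 11402496) / (20514670 + 11402496) = 9112174 / 31917166 = 0.2855

0.2855


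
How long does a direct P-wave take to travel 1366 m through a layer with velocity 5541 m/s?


t = x / V
= 1366 / 5541
= 0.2465 s

0.2465


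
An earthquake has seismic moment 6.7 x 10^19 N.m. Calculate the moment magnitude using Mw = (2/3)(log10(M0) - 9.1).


log10(M0) = log10(6.7 x 10^19) = 19.8261
Mw = 2/3 * (19.8261 - 9.1)
= 2/3 * 10.7261
= 7.15

7.15


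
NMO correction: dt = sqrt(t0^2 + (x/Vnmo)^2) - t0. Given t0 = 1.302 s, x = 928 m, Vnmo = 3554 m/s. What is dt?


x/Vnmo = 928/3554 = 0.261114
(x/Vnmo)^2 = 0.068181
t0^2 = 1.695204
sqrt(1.695204 + 0.068181) = 1.327925
dt = 1.327925 - 1.302 = 0.025925

0.025925


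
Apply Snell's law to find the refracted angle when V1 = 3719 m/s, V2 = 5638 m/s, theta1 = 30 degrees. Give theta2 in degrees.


sin(theta1) = sin(30 deg) = 0.5
sin(theta2) = V2/V1 * sin(theta1) = 5638/3719 * 0.5 = 0.757999
theta2 = arcsin(0.757999) = 49.2882 degrees

49.2882


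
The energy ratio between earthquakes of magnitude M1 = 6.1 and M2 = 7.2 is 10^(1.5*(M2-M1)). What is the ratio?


M2 - M1 = 7.2 - 6.1 = 1.1
1.5 * 1.1 = 1.65
ratio = 10^1.65 = 44.67

44.67


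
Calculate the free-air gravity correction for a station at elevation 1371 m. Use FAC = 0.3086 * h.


FAC = 0.3086 * h
= 0.3086 * 1371
= 423.0906 mGal

423.0906


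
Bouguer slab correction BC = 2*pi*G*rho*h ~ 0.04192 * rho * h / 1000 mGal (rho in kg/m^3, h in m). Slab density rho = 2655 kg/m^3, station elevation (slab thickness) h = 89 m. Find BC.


BC = 0.04192 * rho * h / 1000
= 0.04192 * 2655 * 89 / 1000
= 9.9055 mGal

9.9055


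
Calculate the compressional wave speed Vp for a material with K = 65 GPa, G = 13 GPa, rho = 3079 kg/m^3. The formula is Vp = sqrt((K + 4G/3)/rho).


First compute the effective modulus:
K + 4G/3 = 65e9 + 4*13e9/3 = 82333333333.33 Pa
Then divide by density:
82333333333.33 / 3079 = 26740283.6419 Pa/(kg/m^3)
Take the square root:
Vp = sqrt(26740283.6419) = 5171.1 m/s

5171.1


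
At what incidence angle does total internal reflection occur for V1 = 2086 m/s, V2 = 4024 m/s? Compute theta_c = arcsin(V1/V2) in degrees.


V1/V2 = 2086/4024 = 0.51839
theta_c = arcsin(0.51839) = 31.2243 degrees

31.2243


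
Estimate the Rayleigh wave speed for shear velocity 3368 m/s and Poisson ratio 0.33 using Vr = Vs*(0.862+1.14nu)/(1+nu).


Numerator factor = 0.862 + 1.14*0.33 = 1.2382
Denominator = 1 + 0.33 = 1.33
Vr = 3368 * 1.2382 / 1.33 = 3135.53 m/s

3135.53


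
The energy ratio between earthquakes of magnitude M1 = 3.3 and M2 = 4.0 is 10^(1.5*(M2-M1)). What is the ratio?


M2 - M1 = 4.0 - 3.3 = 0.7
1.5 * 0.7 = 1.05
ratio = 10^1.05 = 11.22

11.22


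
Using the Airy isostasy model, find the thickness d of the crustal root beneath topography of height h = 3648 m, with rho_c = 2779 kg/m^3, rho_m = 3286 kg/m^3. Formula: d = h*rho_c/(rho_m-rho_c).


rho_m - rho_c = 3286 - 2779 = 507
d = 3648 * 2779 / 507
= 10137792 / 507
= 19995.64 m

19995.64


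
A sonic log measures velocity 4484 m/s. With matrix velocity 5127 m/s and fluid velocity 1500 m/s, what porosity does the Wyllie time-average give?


1/V - 1/Vm = 1/4484 - 1/5127 = 2.797e-05
1/Vf - 1/Vm = 1/1500 - 1/5127 = 0.00047162
phi = 2.797e-05 / 0.00047162 = 0.0593

0.0593


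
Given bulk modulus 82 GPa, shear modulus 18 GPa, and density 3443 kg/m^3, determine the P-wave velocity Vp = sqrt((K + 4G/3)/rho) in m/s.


First compute the effective modulus:
K + 4G/3 = 82e9 + 4*18e9/3 = 106000000000.0 Pa
Then divide by density:
106000000000.0 / 3443 = 30787104.2695 Pa/(kg/m^3)
Take the square root:
Vp = sqrt(30787104.2695) = 5548.61 m/s

5548.61


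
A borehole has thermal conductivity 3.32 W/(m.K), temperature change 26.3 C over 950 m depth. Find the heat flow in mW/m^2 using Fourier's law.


q = k * dT / dz * 1000
= 3.32 * 26.3 / 950 * 1000
= 0.091912 * 1000
= 91.9116 mW/m^2

91.9116


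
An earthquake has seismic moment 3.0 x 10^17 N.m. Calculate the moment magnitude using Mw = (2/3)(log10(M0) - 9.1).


log10(M0) = log10(3.0 x 10^17) = 17.4771
Mw = 2/3 * (17.4771 - 9.1)
= 2/3 * 8.3771
= 5.58

5.58


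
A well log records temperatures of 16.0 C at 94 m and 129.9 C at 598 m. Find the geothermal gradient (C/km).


dT = 129.9 - 16.0 = 113.9 C
dz = 598 - 94 = 504 m
gradient = dT/dz * 1000 = 113.9/504 * 1000 = 225.9921 C/km

225.9921


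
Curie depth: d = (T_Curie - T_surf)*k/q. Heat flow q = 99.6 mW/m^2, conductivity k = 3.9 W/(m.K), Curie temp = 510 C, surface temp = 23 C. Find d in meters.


T_Curie - T_surf = 510 - 23 = 487 C
Convert q to W/m^2: 99.6 mW/m^2 = 0.0996 W/m^2
d = 487 * 3.9 / 0.0996 = 19069.28 m

19069.28


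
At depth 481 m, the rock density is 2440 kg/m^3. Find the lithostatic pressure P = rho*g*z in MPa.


P = rho * g * z / 1e6
= 2440 * 9.81 * 481 / 1e6
= 11513408.4 / 1e6
= 11.5134 MPa

11.5134


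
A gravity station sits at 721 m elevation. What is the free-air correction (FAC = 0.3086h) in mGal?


FAC = 0.3086 * h
= 0.3086 * 721
= 222.5006 mGal

222.5006


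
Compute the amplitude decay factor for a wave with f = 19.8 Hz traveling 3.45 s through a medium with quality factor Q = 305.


pi*f*t/Q = pi*19.8*3.45/305 = 0.703614
A/A0 = exp(-0.703614) = 0.494794

0.494794


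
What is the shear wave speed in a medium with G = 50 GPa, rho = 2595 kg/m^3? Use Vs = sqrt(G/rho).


Convert G to Pa: G = 50e9 Pa
Compute G/rho = 50e9 / 2595 = 19267822.736
Vs = sqrt(19267822.736) = 4389.51 m/s

4389.51


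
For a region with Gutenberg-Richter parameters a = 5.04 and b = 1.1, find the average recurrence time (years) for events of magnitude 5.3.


log10(N) = 5.04 - 1.1*5.3 = -0.79
N = 10^-0.79 = 0.162181
T = 1/N = 1/0.162181 = 6.166 years

6.166


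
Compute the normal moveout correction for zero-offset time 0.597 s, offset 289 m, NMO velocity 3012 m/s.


x/Vnmo = 289/3012 = 0.09595
(x/Vnmo)^2 = 0.009206
t0^2 = 0.356409
sqrt(0.356409 + 0.009206) = 0.604661
dt = 0.604661 - 0.597 = 0.007661

0.007661


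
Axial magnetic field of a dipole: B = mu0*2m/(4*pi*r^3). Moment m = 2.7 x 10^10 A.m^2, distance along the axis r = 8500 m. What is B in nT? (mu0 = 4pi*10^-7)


m = 2.7 x 10^10 = 27000000000 A.m^2
2m = 54000000000 A.m^2
r^3 = 8500^3 = 614125000000
B = (4pi*10^-7) * 54000000000 / (4*pi * 614125000000) * 1e9
= 67858.401318 / 7717322353543.33 * 1e9
= 8.793 nT

8.793


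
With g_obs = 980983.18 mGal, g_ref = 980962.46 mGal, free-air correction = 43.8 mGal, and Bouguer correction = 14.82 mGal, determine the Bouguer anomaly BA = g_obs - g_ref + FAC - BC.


BA = g_obs - g_ref + FAC - BC
= 980983.18 - 980962.46 + 43.8 - 14.82
= 49.7 mGal

49.7


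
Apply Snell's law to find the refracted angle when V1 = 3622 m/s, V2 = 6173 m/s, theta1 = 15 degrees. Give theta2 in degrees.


sin(theta1) = sin(15 deg) = 0.258819
sin(theta2) = V2/V1 * sin(theta1) = 6173/3622 * 0.258819 = 0.441107
theta2 = arcsin(0.441107) = 26.1745 degrees

26.1745


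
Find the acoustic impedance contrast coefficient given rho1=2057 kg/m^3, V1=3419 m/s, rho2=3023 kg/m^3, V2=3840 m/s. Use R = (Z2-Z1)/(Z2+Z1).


Z1 = 2057 * 3419 = 7032883
Z2 = 3023 * 3840 = 11608320
R = (11608320 - 7032883) / (11608320 + 7032883) = 4575437 / 18641203 = 0.2454

0.2454


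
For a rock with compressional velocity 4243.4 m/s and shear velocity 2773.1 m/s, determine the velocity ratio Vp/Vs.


Vp/Vs = 4243.4 / 2773.1
= 1.5302

1.5302


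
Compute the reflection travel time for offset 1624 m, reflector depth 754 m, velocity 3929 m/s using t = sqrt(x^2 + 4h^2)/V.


x^2 + 4h^2 = 1624^2 + 4*754^2 = 2637376 + 2274064 = 4911440
sqrt(4911440) = 2216.1769
t = 2216.1769 / 3929 = 0.5641 s

0.5641


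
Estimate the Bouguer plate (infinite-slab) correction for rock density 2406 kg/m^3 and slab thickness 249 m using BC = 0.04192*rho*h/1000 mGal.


BC = 0.04192 * rho * h / 1000
= 0.04192 * 2406 * 249 / 1000
= 25.114 mGal

25.114


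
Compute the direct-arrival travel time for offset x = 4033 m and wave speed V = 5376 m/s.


t = x / V
= 4033 / 5376
= 0.7502 s

0.7502


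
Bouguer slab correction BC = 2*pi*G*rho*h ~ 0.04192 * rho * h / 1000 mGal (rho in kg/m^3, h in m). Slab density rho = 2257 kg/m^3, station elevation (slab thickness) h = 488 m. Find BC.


BC = 0.04192 * rho * h / 1000
= 0.04192 * 2257 * 488 / 1000
= 46.1714 mGal

46.1714


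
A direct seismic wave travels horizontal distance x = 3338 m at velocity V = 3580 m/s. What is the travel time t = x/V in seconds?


t = x / V
= 3338 / 3580
= 0.9324 s

0.9324


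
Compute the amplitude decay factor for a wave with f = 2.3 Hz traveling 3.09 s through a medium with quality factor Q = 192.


pi*f*t/Q = pi*2.3*3.09/192 = 0.116288
A/A0 = exp(-0.116288) = 0.890219

0.890219


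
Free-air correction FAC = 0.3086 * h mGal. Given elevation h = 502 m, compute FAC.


FAC = 0.3086 * h
= 0.3086 * 502
= 154.9172 mGal

154.9172


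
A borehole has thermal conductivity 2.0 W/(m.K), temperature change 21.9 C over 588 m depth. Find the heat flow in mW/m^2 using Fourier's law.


q = k * dT / dz * 1000
= 2.0 * 21.9 / 588 * 1000
= 0.07449 * 1000
= 74.4898 mW/m^2

74.4898


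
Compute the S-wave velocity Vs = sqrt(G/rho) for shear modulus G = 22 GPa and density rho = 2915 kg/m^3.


Convert G to Pa: G = 22e9 Pa
Compute G/rho = 22e9 / 2915 = 7547169.8113
Vs = sqrt(7547169.8113) = 2747.21 m/s

2747.21


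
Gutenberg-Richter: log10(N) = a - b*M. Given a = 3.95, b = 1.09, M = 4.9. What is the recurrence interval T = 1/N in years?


log10(N) = 3.95 - 1.09*4.9 = -1.391
N = 10^-1.391 = 0.040644
T = 1/N = 1/0.040644 = 24.6037 years

24.6037


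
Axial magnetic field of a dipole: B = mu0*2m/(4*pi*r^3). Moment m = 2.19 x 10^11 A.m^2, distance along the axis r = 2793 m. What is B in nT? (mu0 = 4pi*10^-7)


m = 2.19 x 10^11 = 219000000000 A.m^2
2m = 438000000000 A.m^2
r^3 = 2793^3 = 21787771257
B = (4pi*10^-7) * 438000000000 / (4*pi * 21787771257) * 1e9
= 550407.032909 / 273793208476.34 * 1e9
= 2010.302 nT

2010.302


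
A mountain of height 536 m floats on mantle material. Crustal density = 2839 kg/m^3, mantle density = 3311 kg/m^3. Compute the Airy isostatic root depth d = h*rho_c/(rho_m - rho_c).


rho_m - rho_c = 3311 - 2839 = 472
d = 536 * 2839 / 472
= 1521704 / 472
= 3223.95 m

3223.95


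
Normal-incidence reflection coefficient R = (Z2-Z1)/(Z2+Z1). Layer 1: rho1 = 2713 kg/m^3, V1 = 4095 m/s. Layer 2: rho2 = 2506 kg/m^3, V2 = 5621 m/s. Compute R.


Z1 = 2713 * 4095 = 11109735
Z2 = 2506 * 5621 = 14086226
R = (14086226 - 11109735) / (14086226 + 11109735) = 2976491 / 25195961 = 0.1181

0.1181


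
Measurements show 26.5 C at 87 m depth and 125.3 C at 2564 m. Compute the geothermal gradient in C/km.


dT = 125.3 - 26.5 = 98.8 C
dz = 2564 - 87 = 2477 m
gradient = dT/dz * 1000 = 98.8/2477 * 1000 = 39.887 C/km

39.887


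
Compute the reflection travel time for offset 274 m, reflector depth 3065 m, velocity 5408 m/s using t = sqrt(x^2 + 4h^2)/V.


x^2 + 4h^2 = 274^2 + 4*3065^2 = 75076 + 37576900 = 37651976
sqrt(37651976) = 6136.1206
t = 6136.1206 / 5408 = 1.1346 s

1.1346


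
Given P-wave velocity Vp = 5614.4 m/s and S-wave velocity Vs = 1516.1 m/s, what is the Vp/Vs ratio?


Vp/Vs = 5614.4 / 1516.1
= 3.7032

3.7032


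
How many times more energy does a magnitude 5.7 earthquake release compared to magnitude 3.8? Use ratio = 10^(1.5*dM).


M2 - M1 = 5.7 - 3.8 = 1.9
1.5 * 1.9 = 2.85
ratio = 10^2.85 = 707.95

707.95


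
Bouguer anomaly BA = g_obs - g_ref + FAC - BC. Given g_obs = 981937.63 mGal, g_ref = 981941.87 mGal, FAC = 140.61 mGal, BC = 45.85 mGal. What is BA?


BA = g_obs - g_ref + FAC - BC
= 981937.63 - 981941.87 + 140.61 - 45.85
= 90.52 mGal

90.52


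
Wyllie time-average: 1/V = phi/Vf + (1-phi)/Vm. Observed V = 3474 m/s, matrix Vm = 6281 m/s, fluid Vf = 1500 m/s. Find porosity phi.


1/V - 1/Vm = 1/3474 - 1/6281 = 0.00012864
1/Vf - 1/Vm = 1/1500 - 1/6281 = 0.00050746
phi = 0.00012864 / 0.00050746 = 0.2535

0.2535


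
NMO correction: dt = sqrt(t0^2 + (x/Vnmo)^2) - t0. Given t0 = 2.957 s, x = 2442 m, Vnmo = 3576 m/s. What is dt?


x/Vnmo = 2442/3576 = 0.682886
(x/Vnmo)^2 = 0.466333
t0^2 = 8.743849
sqrt(8.743849 + 0.466333) = 3.034828
dt = 3.034828 - 2.957 = 0.077828

0.077828


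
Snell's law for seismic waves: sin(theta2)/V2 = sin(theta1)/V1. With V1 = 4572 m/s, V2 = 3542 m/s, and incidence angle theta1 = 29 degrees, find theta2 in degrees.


sin(theta1) = sin(29 deg) = 0.48481
sin(theta2) = V2/V1 * sin(theta1) = 3542/4572 * 0.48481 = 0.37559
theta2 = arcsin(0.37559) = 22.0608 degrees

22.0608


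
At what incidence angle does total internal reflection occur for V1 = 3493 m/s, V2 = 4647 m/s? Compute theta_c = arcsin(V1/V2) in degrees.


V1/V2 = 3493/4647 = 0.751668
theta_c = arcsin(0.751668) = 48.7351 degrees

48.7351


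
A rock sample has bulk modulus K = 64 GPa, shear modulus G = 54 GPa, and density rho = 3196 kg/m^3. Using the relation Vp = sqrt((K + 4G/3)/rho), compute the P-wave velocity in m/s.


First compute the effective modulus:
K + 4G/3 = 64e9 + 4*54e9/3 = 136000000000.0 Pa
Then divide by density:
136000000000.0 / 3196 = 42553191.4894 Pa/(kg/m^3)
Take the square root:
Vp = sqrt(42553191.4894) = 6523.28 m/s

6523.28


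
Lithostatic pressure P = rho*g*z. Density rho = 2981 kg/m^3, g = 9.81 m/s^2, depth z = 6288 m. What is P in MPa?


P = rho * g * z / 1e6
= 2981 * 9.81 * 6288 / 1e6
= 183883819.68 / 1e6
= 183.8838 MPa

183.8838


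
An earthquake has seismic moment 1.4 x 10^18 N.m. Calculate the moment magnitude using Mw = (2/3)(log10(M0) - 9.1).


log10(M0) = log10(1.4 x 10^18) = 18.1461
Mw = 2/3 * (18.1461 - 9.1)
= 2/3 * 9.0461
= 6.03

6.03


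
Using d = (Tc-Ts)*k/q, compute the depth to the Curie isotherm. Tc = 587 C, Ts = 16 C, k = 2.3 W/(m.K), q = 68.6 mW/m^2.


T_Curie - T_surf = 587 - 16 = 571 C
Convert q to W/m^2: 68.6 mW/m^2 = 0.0686 W/m^2
d = 571 * 2.3 / 0.0686 = 19144.31 m

19144.31


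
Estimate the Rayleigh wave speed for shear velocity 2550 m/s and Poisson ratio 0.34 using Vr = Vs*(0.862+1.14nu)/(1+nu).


Numerator factor = 0.862 + 1.14*0.34 = 1.2496
Denominator = 1 + 0.34 = 1.34
Vr = 2550 * 1.2496 / 1.34 = 2377.97 m/s

2377.97


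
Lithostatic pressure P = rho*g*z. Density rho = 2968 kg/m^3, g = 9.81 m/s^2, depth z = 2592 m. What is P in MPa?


P = rho * g * z / 1e6
= 2968 * 9.81 * 2592 / 1e6
= 75468879.36 / 1e6
= 75.4689 MPa

75.4689


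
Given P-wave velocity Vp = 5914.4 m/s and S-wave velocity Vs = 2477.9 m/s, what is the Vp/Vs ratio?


Vp/Vs = 5914.4 / 2477.9
= 2.3869

2.3869


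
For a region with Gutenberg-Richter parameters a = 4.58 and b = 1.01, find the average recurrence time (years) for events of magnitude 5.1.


log10(N) = 4.58 - 1.01*5.1 = -0.571
N = 10^-0.571 = 0.268534
T = 1/N = 1/0.268534 = 3.7239 years

3.7239


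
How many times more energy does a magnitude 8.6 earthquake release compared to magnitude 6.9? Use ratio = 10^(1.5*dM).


M2 - M1 = 8.6 - 6.9 = 1.7
1.5 * 1.7 = 2.55
ratio = 10^2.55 = 354.81

354.81


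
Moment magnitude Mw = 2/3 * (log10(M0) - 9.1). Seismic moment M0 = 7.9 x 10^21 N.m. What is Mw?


log10(M0) = log10(7.9 x 10^21) = 21.8976
Mw = 2/3 * (21.8976 - 9.1)
= 2/3 * 12.7976
= 8.53

8.53


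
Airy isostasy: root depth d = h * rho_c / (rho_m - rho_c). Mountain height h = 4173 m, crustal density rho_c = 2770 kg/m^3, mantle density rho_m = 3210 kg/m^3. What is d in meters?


rho_m - rho_c = 3210 - 2770 = 440
d = 4173 * 2770 / 440
= 11559210 / 440
= 26270.93 m

26270.93


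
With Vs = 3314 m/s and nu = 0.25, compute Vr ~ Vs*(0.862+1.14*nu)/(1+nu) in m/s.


Numerator factor = 0.862 + 1.14*0.25 = 1.147
Denominator = 1 + 0.25 = 1.25
Vr = 3314 * 1.147 / 1.25 = 3040.93 m/s

3040.93


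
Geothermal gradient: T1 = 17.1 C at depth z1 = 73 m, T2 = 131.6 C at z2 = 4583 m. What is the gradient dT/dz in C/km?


dT = 131.6 - 17.1 = 114.5 C
dz = 4583 - 73 = 4510 m
gradient = dT/dz * 1000 = 114.5/4510 * 1000 = 25.388 C/km

25.388


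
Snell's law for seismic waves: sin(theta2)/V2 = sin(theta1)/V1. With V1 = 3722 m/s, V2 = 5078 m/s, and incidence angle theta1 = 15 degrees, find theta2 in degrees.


sin(theta1) = sin(15 deg) = 0.258819
sin(theta2) = V2/V1 * sin(theta1) = 5078/3722 * 0.258819 = 0.353112
theta2 = arcsin(0.353112) = 20.6778 degrees

20.6778


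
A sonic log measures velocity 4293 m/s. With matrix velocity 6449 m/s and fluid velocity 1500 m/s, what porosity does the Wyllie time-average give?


1/V - 1/Vm = 1/4293 - 1/6449 = 7.787e-05
1/Vf - 1/Vm = 1/1500 - 1/6449 = 0.0005116
phi = 7.787e-05 / 0.0005116 = 0.1522

0.1522


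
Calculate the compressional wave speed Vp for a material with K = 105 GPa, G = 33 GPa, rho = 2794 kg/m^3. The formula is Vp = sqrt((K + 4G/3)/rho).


First compute the effective modulus:
K + 4G/3 = 105e9 + 4*33e9/3 = 149000000000.0 Pa
Then divide by density:
149000000000.0 / 2794 = 53328561.2026 Pa/(kg/m^3)
Take the square root:
Vp = sqrt(53328561.2026) = 7302.64 m/s

7302.64


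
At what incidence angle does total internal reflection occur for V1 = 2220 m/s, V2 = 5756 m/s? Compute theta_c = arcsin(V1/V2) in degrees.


V1/V2 = 2220/5756 = 0.385685
theta_c = arcsin(0.385685) = 22.6862 degrees

22.6862


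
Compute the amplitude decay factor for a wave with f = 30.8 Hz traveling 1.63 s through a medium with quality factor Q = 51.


pi*f*t/Q = pi*30.8*1.63/51 = 3.092559
A/A0 = exp(-3.092559) = 0.045386

0.045386


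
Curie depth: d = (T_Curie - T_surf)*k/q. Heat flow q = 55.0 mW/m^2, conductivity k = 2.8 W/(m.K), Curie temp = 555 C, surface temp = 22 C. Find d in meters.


T_Curie - T_surf = 555 - 22 = 533 C
Convert q to W/m^2: 55.0 mW/m^2 = 0.055 W/m^2
d = 533 * 2.8 / 0.055 = 27134.55 m

27134.55


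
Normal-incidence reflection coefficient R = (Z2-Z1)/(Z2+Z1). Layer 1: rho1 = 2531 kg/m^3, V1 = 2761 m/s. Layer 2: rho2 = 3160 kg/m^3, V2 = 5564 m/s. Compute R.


Z1 = 2531 * 2761 = 6988091
Z2 = 3160 * 5564 = 17582240
R = (17582240 - 6988091) / (17582240 + 6988091) = 10594149 / 24570331 = 0.4312

0.4312


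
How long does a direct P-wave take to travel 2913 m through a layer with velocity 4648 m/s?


t = x / V
= 2913 / 4648
= 0.6267 s

0.6267


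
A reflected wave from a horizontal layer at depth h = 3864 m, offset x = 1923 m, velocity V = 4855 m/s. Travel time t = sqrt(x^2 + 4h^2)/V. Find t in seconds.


x^2 + 4h^2 = 1923^2 + 4*3864^2 = 3697929 + 59721984 = 63419913
sqrt(63419913) = 7963.662
t = 7963.662 / 4855 = 1.6403 s

1.6403


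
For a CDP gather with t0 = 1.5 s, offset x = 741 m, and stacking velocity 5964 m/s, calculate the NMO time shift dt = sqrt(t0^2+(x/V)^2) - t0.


x/Vnmo = 741/5964 = 0.124245
(x/Vnmo)^2 = 0.015437
t0^2 = 2.25
sqrt(2.25 + 0.015437) = 1.505137
dt = 1.505137 - 1.5 = 0.005137

0.005137


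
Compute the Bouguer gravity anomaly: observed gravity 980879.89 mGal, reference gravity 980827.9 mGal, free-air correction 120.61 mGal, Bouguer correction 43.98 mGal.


BA = g_obs - g_ref + FAC - BC
= 980879.89 - 980827.9 + 120.61 - 43.98
= 128.62 mGal

128.62


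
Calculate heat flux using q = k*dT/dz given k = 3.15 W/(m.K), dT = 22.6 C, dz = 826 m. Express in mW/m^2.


q = k * dT / dz * 1000
= 3.15 * 22.6 / 826 * 1000
= 0.086186 * 1000
= 86.1864 mW/m^2

86.1864


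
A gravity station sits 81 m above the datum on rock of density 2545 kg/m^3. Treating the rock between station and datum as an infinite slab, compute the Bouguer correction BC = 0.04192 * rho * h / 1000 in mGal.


BC = 0.04192 * rho * h / 1000
= 0.04192 * 2545 * 81 / 1000
= 8.6416 mGal

8.6416


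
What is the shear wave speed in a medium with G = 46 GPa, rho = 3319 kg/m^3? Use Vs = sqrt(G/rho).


Convert G to Pa: G = 46e9 Pa
Compute G/rho = 46e9 / 3319 = 13859596.2639
Vs = sqrt(13859596.2639) = 3722.85 m/s

3722.85


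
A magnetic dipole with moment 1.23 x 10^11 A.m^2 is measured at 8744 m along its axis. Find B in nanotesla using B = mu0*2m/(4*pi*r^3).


m = 1.23 x 10^11 = 123000000000 A.m^2
2m = 246000000000 A.m^2
r^3 = 8744^3 = 668544694784
B = (4pi*10^-7) * 246000000000 / (4*pi * 668544694784) * 1e9
= 309132.717113 / 8401180406919.38 * 1e9
= 36.7963 nT

36.7963


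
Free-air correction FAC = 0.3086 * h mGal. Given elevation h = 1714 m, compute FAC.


FAC = 0.3086 * h
= 0.3086 * 1714
= 528.9404 mGal

528.9404


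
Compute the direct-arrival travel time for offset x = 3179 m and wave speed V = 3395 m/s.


t = x / V
= 3179 / 3395
= 0.9364 s

0.9364


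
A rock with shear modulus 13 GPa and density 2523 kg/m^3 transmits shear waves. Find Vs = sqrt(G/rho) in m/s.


Convert G to Pa: G = 13e9 Pa
Compute G/rho = 13e9 / 2523 = 5152596.1157
Vs = sqrt(5152596.1157) = 2269.93 m/s

2269.93


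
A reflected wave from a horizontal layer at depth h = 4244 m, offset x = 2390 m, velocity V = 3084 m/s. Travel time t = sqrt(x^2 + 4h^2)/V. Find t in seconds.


x^2 + 4h^2 = 2390^2 + 4*4244^2 = 5712100 + 72046144 = 77758244
sqrt(77758244) = 8818.0635
t = 8818.0635 / 3084 = 2.8593 s

2.8593


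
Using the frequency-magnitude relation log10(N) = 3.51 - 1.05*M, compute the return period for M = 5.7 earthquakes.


log10(N) = 3.51 - 1.05*5.7 = -2.475
N = 10^-2.475 = 0.00335
T = 1/N = 1/0.00335 = 298.5383 years

298.5383


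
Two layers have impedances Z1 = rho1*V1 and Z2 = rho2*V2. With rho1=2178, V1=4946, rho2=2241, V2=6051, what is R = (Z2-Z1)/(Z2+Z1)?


Z1 = 2178 * 4946 = 10772388
Z2 = 2241 * 6051 = 13560291
R = (13560291 - 10772388) / (13560291 + 10772388) = 2787903 / 24332679 = 0.1146

0.1146


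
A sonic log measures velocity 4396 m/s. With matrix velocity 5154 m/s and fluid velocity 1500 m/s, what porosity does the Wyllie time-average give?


1/V - 1/Vm = 1/4396 - 1/5154 = 3.346e-05
1/Vf - 1/Vm = 1/1500 - 1/5154 = 0.00047264
phi = 3.346e-05 / 0.00047264 = 0.0708

0.0708


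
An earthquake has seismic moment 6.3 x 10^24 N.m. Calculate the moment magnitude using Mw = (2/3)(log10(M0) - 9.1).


log10(M0) = log10(6.3 x 10^24) = 24.7993
Mw = 2/3 * (24.7993 - 9.1)
= 2/3 * 15.6993
= 10.47

10.47


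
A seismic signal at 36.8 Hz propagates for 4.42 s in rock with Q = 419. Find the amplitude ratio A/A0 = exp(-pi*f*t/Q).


pi*f*t/Q = pi*36.8*4.42/419 = 1.219568
A/A0 = exp(-1.219568) = 0.295358

0.295358


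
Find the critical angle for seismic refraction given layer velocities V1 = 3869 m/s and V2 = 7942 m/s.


V1/V2 = 3869/7942 = 0.487157
theta_c = arcsin(0.487157) = 29.1539 degrees

29.1539


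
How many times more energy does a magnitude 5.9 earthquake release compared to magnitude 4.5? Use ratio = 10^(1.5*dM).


M2 - M1 = 5.9 - 4.5 = 1.4
1.5 * 1.4 = 2.1
ratio = 10^2.1 = 125.89

125.89


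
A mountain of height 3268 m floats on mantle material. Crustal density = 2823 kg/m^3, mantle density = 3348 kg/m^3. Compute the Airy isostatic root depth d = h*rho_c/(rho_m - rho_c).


rho_m - rho_c = 3348 - 2823 = 525
d = 3268 * 2823 / 525
= 9225564 / 525
= 17572.5 m

17572.5


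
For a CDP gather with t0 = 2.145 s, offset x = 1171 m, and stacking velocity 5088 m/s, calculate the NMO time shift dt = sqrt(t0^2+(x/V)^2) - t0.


x/Vnmo = 1171/5088 = 0.230149
(x/Vnmo)^2 = 0.052969
t0^2 = 4.601025
sqrt(4.601025 + 0.052969) = 2.157312
dt = 2.157312 - 2.145 = 0.012312

0.012312


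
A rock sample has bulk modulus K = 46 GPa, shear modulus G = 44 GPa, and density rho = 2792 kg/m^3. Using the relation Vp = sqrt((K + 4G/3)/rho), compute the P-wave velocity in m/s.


First compute the effective modulus:
K + 4G/3 = 46e9 + 4*44e9/3 = 104666666666.67 Pa
Then divide by density:
104666666666.67 / 2792 = 37488061.127 Pa/(kg/m^3)
Take the square root:
Vp = sqrt(37488061.127) = 6122.75 m/s

6122.75


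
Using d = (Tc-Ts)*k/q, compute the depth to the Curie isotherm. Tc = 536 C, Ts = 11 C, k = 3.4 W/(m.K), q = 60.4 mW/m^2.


T_Curie - T_surf = 536 - 11 = 525 C
Convert q to W/m^2: 60.4 mW/m^2 = 0.0604 W/m^2
d = 525 * 3.4 / 0.0604 = 29552.98 m

29552.98


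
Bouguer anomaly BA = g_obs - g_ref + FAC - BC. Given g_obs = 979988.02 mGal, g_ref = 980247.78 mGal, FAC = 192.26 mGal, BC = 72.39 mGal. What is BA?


BA = g_obs - g_ref + FAC - BC
= 979988.02 - 980247.78 + 192.26 - 72.39
= -139.89 mGal

-139.89


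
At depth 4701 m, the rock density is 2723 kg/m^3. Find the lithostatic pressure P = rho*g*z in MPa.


P = rho * g * z / 1e6
= 2723 * 9.81 * 4701 / 1e6
= 125576073.63 / 1e6
= 125.5761 MPa

125.5761


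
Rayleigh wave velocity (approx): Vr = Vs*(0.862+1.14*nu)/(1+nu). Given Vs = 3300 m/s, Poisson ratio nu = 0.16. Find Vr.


Numerator factor = 0.862 + 1.14*0.16 = 1.0444
Denominator = 1 + 0.16 = 1.16
Vr = 3300 * 1.0444 / 1.16 = 2971.14 m/s

2971.14


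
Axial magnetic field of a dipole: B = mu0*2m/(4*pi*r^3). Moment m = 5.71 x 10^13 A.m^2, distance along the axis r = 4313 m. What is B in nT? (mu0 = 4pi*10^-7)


m = 5.71 x 10^13 = 57100000000000 A.m^2
2m = 114200000000000 A.m^2
r^3 = 4313^3 = 80230292297
B = (4pi*10^-7) * 114200000000000 / (4*pi * 80230292297) * 1e9
= 143507952.415982 / 1008203587502.47 * 1e9
= 142340.2517 nT

142340.2517


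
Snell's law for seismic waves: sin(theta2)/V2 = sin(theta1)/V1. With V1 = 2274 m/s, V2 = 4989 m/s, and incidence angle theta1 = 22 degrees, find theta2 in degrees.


sin(theta1) = sin(22 deg) = 0.374607
sin(theta2) = V2/V1 * sin(theta1) = 4989/2274 * 0.374607 = 0.821861
theta2 = arcsin(0.821861) = 55.2715 degrees

55.2715


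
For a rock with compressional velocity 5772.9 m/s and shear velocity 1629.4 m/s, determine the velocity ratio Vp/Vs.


Vp/Vs = 5772.9 / 1629.4
= 3.543

3.543
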